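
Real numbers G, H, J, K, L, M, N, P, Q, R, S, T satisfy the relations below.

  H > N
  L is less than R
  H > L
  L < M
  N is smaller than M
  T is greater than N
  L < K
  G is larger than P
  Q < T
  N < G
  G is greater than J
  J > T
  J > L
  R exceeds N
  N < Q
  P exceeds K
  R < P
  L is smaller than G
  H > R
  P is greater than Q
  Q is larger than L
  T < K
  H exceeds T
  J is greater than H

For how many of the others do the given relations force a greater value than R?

4

From R the given relations immediately reach H, P.
From those, J, G — 4 in total.
No other element is forced above R by the given relations, so the count is 4.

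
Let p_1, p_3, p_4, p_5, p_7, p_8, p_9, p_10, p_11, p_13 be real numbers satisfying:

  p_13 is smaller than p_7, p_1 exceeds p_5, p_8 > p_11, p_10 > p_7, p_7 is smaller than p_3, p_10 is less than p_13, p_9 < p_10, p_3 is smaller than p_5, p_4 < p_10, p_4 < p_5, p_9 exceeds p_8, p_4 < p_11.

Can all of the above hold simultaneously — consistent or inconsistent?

We have p_7 < p_10 stated directly, yet also p_10 < p_13 < p_7 by chaining the others — so p_10 < p_7. Contradiction.

inconsistent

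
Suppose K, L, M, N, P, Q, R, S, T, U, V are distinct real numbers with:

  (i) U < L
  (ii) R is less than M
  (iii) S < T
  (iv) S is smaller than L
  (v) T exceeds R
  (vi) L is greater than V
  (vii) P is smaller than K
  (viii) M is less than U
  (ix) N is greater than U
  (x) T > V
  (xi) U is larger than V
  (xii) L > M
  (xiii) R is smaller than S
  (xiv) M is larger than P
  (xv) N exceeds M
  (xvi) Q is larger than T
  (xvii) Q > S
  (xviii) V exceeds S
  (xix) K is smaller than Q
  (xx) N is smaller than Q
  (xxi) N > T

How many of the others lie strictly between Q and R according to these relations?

6

Chaining upward from R reaches: S, M, V, U, T, N, L.
Chaining downward from Q reaches: S, P, M, V, U, T, N, K.
Strictly between R and Q are those in both lists: S, M, V, U, T, N — 6 elements.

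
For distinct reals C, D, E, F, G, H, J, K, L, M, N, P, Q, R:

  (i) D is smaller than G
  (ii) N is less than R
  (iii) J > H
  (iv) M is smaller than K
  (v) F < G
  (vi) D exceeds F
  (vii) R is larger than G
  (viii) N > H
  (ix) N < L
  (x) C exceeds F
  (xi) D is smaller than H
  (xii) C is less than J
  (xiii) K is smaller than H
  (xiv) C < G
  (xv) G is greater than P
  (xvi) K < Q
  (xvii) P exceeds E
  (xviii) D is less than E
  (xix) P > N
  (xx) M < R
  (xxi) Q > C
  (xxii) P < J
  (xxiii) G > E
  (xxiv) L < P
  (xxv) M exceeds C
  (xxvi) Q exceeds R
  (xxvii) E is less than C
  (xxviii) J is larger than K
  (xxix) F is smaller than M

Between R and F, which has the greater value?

F < D < E < C < M < K < H < N < L < P < G < R, by transitivity through D, E, C, M, K, H, N, L, P, G.
So F < R; R is the larger of the two.

R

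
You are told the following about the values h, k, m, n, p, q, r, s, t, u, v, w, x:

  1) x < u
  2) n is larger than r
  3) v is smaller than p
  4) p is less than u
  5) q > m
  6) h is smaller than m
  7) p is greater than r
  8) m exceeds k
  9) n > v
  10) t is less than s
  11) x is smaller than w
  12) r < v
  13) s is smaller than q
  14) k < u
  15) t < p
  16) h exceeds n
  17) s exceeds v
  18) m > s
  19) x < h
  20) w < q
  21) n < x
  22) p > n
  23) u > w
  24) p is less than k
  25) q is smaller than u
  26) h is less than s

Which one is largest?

Chaining downward from u: directly below it, x, p, w, k, q; then t, r, v, n, s, m; then h.
That covers every other element, and nothing is given above u, so u is the largest.

u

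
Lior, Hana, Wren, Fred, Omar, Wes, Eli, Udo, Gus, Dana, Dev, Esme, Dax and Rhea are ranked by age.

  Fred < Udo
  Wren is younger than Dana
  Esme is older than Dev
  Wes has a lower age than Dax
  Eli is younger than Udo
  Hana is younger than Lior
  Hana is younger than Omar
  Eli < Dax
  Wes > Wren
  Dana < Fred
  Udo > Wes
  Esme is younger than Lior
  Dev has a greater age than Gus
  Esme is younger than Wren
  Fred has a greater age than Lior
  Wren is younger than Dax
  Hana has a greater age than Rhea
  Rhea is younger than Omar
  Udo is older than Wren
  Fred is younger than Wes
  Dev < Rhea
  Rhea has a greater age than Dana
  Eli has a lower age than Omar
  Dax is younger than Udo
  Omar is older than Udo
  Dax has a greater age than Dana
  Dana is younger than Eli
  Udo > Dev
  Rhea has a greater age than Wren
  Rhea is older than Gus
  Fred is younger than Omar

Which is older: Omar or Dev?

Link the given pairs in sequence: Dev < Esme; Esme < Wren; Wren < Dana; Dana < Rhea; Rhea < Hana; Hana < Lior; Lior < Fred; Fred < Wes; Wes < Dax; Dax < Udo; Udo < Omar.
Together: Dev < Esme < Wren < Dana < Rhea < Hana < Lior < Fred < Wes < Dax < Udo < Omar.
So Dev < Omar; Omar is the older of the two.

Omar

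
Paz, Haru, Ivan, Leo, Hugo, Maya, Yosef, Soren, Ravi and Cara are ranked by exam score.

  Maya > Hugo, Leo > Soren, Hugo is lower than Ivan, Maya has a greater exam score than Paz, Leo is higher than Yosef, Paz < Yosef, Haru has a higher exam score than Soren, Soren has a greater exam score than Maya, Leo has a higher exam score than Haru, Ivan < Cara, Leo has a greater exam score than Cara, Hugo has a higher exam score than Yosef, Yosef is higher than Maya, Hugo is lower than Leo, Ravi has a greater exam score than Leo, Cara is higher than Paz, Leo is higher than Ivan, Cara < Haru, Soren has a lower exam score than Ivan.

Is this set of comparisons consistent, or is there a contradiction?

We have Maya < Yosef stated directly, yet also Yosef < Hugo < Maya by chaining the others — so Yosef < Maya. Contradiction.

inconsistent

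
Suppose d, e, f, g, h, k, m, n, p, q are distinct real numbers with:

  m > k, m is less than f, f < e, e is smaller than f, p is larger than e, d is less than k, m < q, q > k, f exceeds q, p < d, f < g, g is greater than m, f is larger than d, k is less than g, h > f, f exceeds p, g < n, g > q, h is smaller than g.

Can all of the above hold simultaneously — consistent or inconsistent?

inconsistent

We have f < e stated directly, yet also e < p < d < k < m < q < f by chaining the others — so e < f. Contradiction.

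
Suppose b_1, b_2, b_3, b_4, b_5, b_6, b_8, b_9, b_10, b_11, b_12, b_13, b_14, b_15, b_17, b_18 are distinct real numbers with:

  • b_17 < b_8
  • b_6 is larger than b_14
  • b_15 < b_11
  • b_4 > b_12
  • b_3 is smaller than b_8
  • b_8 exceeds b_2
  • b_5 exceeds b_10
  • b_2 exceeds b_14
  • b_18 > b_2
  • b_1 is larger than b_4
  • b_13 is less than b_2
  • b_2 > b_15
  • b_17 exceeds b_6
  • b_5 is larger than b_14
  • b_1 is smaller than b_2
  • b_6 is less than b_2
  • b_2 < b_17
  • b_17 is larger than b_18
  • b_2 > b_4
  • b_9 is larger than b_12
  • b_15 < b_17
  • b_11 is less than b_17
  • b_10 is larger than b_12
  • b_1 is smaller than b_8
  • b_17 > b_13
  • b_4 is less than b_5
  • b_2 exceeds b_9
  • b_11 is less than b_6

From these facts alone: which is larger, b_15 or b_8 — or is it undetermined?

Following the relations from b_15: b_15 < b_11 < b_6 < b_2 < b_18 < b_17 < b_8.
So b_8 is larger.

b_8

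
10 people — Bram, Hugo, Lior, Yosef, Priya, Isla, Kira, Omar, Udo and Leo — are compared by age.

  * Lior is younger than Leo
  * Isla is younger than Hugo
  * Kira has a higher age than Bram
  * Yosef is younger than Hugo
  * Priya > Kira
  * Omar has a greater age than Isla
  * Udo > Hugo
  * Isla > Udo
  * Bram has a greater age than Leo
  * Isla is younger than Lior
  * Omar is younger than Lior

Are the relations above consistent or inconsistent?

We have Isla < Hugo stated directly, yet also Hugo < Udo < Isla by chaining the others — so Hugo < Isla. Contradiction.

inconsistent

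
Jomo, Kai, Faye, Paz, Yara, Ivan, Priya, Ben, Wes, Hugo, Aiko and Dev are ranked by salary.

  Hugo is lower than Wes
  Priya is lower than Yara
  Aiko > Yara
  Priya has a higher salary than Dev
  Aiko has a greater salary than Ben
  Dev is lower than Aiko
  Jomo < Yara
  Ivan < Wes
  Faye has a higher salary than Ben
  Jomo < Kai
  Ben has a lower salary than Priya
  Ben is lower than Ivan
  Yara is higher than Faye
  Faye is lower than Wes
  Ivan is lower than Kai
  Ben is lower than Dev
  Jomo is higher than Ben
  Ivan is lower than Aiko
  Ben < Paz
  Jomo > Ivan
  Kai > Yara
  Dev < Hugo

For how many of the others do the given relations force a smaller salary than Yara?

6

The elements the relations force below Yara are Ben, Faye, Dev, Ivan, Jomo, Priya — no chain reaches any other.
That is 6.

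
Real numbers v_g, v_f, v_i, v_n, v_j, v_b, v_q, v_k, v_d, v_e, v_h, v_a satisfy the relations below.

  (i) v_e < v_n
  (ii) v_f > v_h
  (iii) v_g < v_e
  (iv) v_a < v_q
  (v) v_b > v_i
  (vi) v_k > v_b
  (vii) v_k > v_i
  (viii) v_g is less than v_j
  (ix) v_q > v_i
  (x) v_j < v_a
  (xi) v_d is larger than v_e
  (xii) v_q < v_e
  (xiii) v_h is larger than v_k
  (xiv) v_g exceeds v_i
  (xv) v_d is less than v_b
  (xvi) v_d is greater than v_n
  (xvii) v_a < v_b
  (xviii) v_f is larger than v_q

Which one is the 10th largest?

v_j

Chaining the given pairs: v_i < v_g < v_j < v_a < v_q < v_e < v_n < v_d < v_b < v_k < v_h < v_f.
The 10th largest is v_j.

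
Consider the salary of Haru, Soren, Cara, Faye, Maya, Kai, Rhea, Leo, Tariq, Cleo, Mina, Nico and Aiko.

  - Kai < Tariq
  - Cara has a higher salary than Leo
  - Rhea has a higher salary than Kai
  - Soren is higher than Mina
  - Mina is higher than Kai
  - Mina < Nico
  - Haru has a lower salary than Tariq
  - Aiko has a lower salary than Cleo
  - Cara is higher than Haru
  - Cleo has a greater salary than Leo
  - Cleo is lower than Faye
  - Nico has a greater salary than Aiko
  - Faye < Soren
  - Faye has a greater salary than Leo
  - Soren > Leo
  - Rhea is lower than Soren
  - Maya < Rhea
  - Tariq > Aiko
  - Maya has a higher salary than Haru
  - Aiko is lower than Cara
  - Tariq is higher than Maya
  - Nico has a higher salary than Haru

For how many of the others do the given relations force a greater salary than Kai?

5

From Kai the given relations immediately reach Mina, Tariq, Rhea.
From those, Soren, Nico — 5 in total.
No other element is forced above Kai by the given relations, so the count is 5.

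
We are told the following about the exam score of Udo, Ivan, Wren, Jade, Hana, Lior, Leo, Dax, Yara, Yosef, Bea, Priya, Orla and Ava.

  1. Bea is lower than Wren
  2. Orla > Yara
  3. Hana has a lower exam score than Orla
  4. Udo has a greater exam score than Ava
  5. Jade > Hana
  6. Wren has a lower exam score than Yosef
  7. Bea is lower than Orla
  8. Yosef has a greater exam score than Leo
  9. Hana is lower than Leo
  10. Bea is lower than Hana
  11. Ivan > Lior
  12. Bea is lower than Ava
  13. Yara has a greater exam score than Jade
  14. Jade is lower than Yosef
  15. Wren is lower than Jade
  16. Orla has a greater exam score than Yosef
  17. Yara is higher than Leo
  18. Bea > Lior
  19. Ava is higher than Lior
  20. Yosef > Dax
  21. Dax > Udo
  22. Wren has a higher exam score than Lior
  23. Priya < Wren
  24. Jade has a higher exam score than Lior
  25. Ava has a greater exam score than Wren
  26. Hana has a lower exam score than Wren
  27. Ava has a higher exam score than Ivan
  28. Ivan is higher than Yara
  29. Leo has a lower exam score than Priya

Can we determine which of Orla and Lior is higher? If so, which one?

Chaining the given relations: Lior < Bea < Hana < Leo < Priya < Wren < Jade < Yara < Ivan < Ava < Udo < Dax < Yosef < Orla.
So Orla is higher.

Orla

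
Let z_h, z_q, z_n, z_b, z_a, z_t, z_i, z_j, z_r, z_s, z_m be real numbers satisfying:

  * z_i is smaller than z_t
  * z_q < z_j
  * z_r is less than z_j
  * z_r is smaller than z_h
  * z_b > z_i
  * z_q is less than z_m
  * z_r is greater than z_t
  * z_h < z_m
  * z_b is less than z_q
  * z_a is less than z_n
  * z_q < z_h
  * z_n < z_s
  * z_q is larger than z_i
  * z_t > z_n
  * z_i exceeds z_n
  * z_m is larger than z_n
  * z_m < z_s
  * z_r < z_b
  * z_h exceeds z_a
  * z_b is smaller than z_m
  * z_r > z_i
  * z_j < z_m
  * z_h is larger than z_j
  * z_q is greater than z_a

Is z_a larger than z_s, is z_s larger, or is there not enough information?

Link the given pairs in sequence: z_a < z_n; z_n < z_i; z_i < z_t; z_t < z_r; z_r < z_b; z_b < z_q; z_q < z_j; z_j < z_h; z_h < z_m; z_m < z_s.
Together: z_a < z_n < z_i < z_t < z_r < z_b < z_q < z_j < z_h < z_m < z_s.
So z_s is larger.

z_s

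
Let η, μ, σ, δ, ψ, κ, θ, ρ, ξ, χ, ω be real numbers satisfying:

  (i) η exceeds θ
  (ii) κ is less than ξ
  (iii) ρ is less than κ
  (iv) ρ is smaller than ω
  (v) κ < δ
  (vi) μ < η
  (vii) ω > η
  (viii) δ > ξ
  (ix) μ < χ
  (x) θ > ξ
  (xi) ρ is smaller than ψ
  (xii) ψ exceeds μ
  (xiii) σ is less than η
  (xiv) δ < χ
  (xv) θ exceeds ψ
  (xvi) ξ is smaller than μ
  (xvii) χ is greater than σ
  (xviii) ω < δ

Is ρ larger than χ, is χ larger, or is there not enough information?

ρ < κ < ξ < μ < ψ < θ < η < ω < δ < χ, by transitivity through κ, ξ, μ, ψ, θ, η, ω, δ.
So χ is larger.

χ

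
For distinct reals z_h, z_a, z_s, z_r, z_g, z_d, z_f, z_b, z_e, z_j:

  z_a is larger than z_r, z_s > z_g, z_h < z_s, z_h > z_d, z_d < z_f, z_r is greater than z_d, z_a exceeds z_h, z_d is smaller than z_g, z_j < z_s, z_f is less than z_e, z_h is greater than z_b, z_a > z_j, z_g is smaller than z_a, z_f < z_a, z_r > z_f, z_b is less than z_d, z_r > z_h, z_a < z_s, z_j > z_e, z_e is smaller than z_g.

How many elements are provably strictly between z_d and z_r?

The relations place z_d below z_r. An element lies strictly between them when it is forced above z_d and also forced below z_r.
Above z_d: {z_f, z_e, z_g, z_j, z_h, z_a, z_s}. Below z_r: {z_b, z_f, z_h}.
Intersection: {z_f, z_h} — 2.

2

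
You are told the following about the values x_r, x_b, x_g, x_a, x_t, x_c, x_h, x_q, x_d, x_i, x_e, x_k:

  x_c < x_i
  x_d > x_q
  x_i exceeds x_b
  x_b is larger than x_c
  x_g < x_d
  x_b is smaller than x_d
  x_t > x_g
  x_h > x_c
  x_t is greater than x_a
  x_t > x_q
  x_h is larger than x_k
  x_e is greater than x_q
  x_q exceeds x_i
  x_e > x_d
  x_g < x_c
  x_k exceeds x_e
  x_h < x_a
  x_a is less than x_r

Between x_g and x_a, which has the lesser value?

x_g

Chaining the given relations: x_g < x_c < x_i < x_q < x_d < x_e < x_k < x_h < x_a.
So x_g < x_a; x_g is the smaller of the two.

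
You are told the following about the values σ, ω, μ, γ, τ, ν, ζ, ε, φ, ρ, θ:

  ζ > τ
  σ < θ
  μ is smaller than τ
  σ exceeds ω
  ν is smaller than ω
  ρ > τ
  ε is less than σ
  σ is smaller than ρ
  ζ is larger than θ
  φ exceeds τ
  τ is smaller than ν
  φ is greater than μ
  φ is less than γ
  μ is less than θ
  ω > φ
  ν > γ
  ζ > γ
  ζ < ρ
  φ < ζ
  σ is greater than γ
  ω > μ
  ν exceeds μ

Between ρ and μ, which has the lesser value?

μ

μ < τ < φ < γ < ν < ω < σ < θ < ζ < ρ, by transitivity through τ, φ, γ, ν, ω, σ, θ, ζ.
So μ < ρ; μ is the smaller of the two.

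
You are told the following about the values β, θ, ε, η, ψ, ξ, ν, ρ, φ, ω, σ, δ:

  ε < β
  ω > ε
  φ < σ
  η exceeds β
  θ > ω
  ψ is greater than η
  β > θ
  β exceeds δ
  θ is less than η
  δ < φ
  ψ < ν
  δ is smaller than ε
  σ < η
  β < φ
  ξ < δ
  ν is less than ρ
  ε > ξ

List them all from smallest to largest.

The consecutive links are each given: ξ < δ; δ < ε; ε < ω; ω < θ; θ < β; β < φ; φ < σ; σ < η; η < ψ; ψ < ν; ν < ρ.

ξ < δ < ε < ω < θ < β < φ < σ < η < ψ < ν < ρ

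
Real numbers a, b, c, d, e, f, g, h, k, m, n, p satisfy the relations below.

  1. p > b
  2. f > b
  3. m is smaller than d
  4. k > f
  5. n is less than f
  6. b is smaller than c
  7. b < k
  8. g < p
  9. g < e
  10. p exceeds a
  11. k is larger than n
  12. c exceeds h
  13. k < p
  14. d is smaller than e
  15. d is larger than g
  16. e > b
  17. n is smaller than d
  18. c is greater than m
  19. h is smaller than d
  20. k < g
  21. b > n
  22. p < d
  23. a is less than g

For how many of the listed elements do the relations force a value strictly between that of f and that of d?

3

Chaining upward from f reaches: k, g, p, e.
Chaining downward from d reaches: n, m, b, a, h, k, g, p.
Strictly between f and d are those in both lists: k, g, p — 3 elements.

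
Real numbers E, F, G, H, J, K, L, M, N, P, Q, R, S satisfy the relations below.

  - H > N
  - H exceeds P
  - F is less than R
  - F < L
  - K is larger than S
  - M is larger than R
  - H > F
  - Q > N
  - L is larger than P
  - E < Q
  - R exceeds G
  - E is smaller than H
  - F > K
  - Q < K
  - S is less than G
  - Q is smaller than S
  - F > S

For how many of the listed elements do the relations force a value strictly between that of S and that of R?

3

The relations place S below R. An element lies strictly between them when it is forced above S and also forced below R.
Above S: {G, K, F, L, H, M}. Below R: {E, N, Q, G, K, F}.
Intersection: {G, K, F} — 3.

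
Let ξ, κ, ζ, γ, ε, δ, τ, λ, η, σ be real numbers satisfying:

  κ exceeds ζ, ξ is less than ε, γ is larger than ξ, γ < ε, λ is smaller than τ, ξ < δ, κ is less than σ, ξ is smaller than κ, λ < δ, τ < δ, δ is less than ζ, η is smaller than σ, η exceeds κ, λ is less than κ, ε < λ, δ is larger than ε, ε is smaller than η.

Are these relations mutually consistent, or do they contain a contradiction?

Every relation is compatible with ξ < γ < ε < λ < τ < δ < ζ < κ < η < σ; the set is consistent.

consistent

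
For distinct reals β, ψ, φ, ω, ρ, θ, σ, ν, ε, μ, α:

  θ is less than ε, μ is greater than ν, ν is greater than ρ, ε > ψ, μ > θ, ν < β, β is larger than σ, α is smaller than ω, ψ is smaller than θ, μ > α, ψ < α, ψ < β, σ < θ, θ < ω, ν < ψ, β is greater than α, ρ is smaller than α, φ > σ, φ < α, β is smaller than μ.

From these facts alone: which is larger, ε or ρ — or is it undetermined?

ε

Following the relations from ρ: ρ < ν < ψ < θ < ε.
So ε is larger.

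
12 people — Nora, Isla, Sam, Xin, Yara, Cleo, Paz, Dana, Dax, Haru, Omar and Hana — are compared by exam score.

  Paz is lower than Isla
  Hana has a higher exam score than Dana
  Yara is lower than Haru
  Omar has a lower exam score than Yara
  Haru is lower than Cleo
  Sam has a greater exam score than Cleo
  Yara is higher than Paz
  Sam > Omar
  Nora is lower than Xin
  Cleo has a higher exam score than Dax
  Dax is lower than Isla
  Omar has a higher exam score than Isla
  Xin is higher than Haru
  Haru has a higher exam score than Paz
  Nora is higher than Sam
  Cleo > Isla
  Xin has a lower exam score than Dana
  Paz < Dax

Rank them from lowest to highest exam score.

Each adjacent pair is fixed by a given relation: Paz < Dax; Dax < Isla; Isla < Omar; Omar < Yara; Yara < Haru; Haru < Cleo; Cleo < Sam; Sam < Nora; Nora < Xin; Xin < Dana; Dana < Hana. Chaining them end to end gives the full order.

Paz < Dax < Isla < Omar < Yara < Haru < Cleo < Sam < Nora < Xin < Dana < Hana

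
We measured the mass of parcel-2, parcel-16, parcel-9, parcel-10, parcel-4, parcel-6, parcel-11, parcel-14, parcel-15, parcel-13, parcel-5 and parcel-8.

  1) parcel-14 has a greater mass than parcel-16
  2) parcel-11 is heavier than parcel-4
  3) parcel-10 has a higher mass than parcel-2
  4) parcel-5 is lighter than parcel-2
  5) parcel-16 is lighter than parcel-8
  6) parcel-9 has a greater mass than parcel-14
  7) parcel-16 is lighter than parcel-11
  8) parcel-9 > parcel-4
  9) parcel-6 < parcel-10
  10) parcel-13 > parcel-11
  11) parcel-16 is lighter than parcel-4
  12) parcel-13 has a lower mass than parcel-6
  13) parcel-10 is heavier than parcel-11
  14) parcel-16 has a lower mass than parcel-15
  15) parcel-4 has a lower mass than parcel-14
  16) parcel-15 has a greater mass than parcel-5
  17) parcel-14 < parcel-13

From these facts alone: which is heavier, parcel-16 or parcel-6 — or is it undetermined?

The relevant relations are parcel-16 < parcel-4; parcel-4 < parcel-11; parcel-11 < parcel-13; parcel-13 < parcel-6.
Chaining these gives parcel-16 < parcel-4 < parcel-11 < parcel-13 < parcel-6.
So parcel-6 is heavier.

parcel-6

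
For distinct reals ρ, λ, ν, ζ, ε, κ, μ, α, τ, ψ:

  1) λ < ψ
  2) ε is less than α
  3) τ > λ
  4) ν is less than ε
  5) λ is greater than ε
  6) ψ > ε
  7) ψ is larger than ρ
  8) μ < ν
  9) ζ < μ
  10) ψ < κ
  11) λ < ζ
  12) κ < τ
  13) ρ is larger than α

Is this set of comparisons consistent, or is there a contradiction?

inconsistent

We have ε < λ stated directly, yet also λ < ζ < μ < ν < ε by chaining the others — so λ < ε. Contradiction.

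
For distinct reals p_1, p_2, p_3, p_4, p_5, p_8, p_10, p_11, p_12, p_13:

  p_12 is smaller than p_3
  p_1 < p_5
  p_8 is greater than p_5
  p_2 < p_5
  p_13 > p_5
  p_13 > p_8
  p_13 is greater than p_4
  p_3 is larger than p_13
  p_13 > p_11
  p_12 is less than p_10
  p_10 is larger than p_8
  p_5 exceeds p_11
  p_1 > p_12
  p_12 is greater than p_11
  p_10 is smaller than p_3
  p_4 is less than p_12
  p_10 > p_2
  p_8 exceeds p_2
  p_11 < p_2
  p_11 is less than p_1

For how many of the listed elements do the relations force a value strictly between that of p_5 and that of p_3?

The relations place p_5 below p_3. An element lies strictly between them when it is forced above p_5 and also forced below p_3.
Above p_5: {p_8, p_10, p_13}. Below p_3: {p_11, p_4, p_2, p_12, p_1, p_8, p_10, p_13}.
Intersection: {p_8, p_10, p_13} — 3.

3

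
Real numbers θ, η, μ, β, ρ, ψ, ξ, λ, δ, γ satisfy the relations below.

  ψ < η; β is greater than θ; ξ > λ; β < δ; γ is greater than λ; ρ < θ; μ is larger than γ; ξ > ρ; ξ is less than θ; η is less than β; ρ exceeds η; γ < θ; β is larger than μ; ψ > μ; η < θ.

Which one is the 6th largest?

η

The consecutive relations fix a unique order: λ < γ < μ < ψ < η < ρ < ξ < θ < β < δ.
The 6th largest is η.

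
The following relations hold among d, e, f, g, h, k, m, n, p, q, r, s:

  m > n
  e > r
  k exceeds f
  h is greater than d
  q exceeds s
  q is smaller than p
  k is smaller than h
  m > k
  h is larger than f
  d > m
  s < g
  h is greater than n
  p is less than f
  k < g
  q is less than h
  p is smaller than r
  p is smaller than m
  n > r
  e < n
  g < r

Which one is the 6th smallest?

Chaining the given pairs: s < q < p < f < k < g < r < e < n < m < d < h.
Counting 6 from the smallest end gives g.

g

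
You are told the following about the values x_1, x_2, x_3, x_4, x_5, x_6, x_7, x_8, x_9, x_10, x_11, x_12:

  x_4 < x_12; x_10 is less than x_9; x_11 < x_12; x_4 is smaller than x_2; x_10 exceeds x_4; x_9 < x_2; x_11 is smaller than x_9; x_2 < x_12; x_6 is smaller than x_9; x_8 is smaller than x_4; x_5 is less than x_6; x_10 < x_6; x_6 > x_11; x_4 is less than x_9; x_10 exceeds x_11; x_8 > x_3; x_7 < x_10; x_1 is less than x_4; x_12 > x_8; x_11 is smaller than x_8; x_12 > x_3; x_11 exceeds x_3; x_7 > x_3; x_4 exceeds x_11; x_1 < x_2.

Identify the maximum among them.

x_5 is not greatest since x_5 < x_6; x_3 is not greatest since x_3 < x_7; x_11 is not greatest since x_11 < x_8; x_7 is not greatest since x_7 < x_10; x_1 is not greatest since x_1 < x_4; x_8 is not greatest since x_8 < x_4; x_4 is not greatest since x_4 < x_12; x_10 is not greatest since x_10 < x_9; x_6 is not greatest since x_6 < x_9; x_9 is not greatest since x_9 < x_2; x_2 is not greatest since x_2 < x_12.
Only x_12 has nothing above it, so x_12 is the maximum.

x_12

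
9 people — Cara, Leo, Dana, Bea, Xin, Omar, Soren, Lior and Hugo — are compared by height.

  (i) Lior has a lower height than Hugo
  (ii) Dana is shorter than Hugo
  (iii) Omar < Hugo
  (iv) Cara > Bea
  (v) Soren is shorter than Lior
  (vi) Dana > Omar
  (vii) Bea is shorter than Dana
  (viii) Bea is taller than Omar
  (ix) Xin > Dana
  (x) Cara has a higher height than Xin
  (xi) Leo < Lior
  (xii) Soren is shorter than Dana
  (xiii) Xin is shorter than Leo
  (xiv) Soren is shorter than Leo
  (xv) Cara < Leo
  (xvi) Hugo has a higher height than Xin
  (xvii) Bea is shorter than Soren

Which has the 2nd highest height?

The consecutive relations fix a unique order: Omar < Bea < Soren < Dana < Xin < Cara < Leo < Lior < Hugo.
The 2nd largest is Lior.

Lior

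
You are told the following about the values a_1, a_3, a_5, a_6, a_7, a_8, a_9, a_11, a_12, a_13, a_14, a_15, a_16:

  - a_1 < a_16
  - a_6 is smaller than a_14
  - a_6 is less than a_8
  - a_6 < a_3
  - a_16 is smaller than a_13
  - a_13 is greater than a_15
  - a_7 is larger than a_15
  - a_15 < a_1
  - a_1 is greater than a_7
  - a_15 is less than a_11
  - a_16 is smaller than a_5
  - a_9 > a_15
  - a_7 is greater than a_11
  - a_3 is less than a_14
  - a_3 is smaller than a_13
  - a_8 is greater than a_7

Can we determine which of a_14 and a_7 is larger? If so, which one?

Following every chain through a_7: above a_7 we get a_8, a_1, a_16, a_5, a_13; below a_7 we get a_15, a_11.
a_14 is not reached, and no chain runs the other way from a_14 to a_7.
So the given relations leave the order of a_7 and a_14 undetermined.

undetermined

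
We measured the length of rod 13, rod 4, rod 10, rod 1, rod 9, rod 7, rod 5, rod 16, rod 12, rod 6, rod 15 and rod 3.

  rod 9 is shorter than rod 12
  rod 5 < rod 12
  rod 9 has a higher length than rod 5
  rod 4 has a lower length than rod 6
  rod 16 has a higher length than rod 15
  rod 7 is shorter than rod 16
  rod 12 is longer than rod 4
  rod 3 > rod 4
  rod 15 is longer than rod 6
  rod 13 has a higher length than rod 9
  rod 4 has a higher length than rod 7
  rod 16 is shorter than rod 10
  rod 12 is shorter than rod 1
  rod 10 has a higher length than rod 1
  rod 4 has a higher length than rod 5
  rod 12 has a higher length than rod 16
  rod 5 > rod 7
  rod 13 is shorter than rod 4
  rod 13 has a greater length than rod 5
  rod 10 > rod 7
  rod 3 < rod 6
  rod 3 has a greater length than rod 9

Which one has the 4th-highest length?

rod 16

The consecutive relations fix a unique order: rod 7 < rod 5 < rod 9 < rod 13 < rod 4 < rod 3 < rod 6 < rod 15 < rod 16 < rod 12 < rod 1 < rod 10.
The 4th largest is rod 16.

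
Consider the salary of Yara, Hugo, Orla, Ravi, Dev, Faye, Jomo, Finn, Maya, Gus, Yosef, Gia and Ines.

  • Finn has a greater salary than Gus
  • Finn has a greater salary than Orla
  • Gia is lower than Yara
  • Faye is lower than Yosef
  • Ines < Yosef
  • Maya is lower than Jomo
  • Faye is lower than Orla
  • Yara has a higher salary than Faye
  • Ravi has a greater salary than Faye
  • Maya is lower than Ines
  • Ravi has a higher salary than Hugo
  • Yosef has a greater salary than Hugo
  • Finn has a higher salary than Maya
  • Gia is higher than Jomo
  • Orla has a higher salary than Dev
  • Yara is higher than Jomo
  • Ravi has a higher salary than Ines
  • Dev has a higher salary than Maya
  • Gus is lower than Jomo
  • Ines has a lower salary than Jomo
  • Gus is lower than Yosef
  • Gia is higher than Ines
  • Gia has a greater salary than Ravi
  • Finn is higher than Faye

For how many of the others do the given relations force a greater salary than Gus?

From Gus the given relations immediately reach Jomo, Yosef, Finn.
From those, Gia, Yara — 5 in total.
Nothing else is reachable above Gus; 5 in all.

5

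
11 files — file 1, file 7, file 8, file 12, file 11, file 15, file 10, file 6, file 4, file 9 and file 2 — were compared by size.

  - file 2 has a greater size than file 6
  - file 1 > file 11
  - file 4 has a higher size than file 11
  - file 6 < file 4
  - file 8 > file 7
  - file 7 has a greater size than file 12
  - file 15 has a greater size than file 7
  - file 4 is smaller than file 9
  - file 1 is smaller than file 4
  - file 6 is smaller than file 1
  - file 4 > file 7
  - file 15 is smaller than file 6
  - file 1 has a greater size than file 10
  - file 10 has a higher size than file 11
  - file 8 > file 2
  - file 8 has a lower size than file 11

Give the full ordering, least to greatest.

file 12 < file 7 < file 15 < file 6 < file 2 < file 8 < file 11 < file 10 < file 1 < file 4 < file 9

Nothing is placed below file 12, so it is least; from there file 12 < file 7; file 7 < file 15; file 15 < file 6; file 6 < file 2; file 2 < file 8; file 8 < file 11; file 11 < file 10; file 10 < file 1; file 1 < file 4; file 4 < file 9, each given directly.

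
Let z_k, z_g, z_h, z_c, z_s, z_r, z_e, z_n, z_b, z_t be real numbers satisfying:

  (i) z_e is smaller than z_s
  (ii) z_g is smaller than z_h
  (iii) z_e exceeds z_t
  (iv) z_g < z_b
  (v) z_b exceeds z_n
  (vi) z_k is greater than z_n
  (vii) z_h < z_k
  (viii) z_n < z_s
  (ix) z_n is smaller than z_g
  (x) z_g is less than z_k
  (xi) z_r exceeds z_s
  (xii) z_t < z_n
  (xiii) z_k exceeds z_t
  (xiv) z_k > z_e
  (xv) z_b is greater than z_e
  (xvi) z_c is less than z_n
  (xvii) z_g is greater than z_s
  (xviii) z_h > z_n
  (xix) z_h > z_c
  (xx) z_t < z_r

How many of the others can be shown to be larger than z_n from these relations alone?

6

From z_n the given relations immediately reach z_s, z_g, z_h, z_k, z_b.
From those, z_r — 6 in total.
Nothing else is reachable above z_n; 6 in all.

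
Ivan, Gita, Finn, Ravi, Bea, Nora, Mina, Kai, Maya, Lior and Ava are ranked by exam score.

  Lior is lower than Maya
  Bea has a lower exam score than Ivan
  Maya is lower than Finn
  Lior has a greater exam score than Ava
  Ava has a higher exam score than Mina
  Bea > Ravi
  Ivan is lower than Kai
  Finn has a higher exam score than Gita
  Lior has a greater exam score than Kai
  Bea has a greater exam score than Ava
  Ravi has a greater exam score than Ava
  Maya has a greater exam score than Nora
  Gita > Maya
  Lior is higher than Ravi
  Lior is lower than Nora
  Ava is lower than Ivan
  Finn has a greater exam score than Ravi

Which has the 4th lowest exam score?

The consecutive relations fix a unique order: Mina < Ava < Ravi < Bea < Ivan < Kai < Lior < Nora < Maya < Gita < Finn.
The 4th smallest is Bea.

Bea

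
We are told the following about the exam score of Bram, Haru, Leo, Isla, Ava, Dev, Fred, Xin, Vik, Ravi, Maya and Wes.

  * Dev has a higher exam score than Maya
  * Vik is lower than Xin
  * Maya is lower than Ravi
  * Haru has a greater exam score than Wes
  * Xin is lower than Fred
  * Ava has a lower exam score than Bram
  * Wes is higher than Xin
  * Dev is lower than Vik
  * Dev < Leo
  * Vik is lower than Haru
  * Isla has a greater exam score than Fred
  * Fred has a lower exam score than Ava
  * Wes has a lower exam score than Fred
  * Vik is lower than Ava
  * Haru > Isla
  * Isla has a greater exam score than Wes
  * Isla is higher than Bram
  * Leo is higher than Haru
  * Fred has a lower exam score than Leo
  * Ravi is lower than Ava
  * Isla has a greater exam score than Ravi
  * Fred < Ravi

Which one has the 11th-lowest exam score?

Piecing the relations together gives one ordering: Maya < Dev < Vik < Xin < Wes < Fred < Ravi < Ava < Bram < Isla < Haru < Leo.
The 11th smallest is Haru.

Haru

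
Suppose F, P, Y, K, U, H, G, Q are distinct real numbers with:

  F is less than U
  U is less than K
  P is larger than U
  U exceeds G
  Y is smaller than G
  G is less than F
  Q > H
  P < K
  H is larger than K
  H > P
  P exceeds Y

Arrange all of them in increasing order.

Y < G < F < U < P < K < H < Q

The consecutive links are each given: Y < G; G < F; F < U; U < P; P < K; K < H; H < Q.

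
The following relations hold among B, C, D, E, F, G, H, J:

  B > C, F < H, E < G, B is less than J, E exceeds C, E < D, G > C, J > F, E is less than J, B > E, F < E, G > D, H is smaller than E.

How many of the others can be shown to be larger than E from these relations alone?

4

Directly above E: D, B, J, G.
Nothing else is reachable above E; 4 in all.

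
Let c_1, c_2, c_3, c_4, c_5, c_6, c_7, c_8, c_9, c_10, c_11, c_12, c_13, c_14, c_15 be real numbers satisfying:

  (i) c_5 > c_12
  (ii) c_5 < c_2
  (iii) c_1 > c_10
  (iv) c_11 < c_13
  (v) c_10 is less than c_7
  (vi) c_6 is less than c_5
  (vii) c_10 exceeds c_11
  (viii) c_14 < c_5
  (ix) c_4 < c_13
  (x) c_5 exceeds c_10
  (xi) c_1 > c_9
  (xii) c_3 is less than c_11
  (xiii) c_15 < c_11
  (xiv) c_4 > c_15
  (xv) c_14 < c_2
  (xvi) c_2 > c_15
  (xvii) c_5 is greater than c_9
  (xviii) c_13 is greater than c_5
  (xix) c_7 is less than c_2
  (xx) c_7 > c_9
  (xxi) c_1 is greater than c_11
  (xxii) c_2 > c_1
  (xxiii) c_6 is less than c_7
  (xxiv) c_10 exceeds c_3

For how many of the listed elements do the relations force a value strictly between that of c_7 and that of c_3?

2

The relations place c_3 below c_7. An element lies strictly between them when it is forced above c_3 and also forced below c_7.
Above c_3: {c_11, c_10, c_5, c_1, c_2, c_13}. Below c_7: {c_6, c_15, c_9, c_11, c_10}.
Intersection: {c_11, c_10} — 2.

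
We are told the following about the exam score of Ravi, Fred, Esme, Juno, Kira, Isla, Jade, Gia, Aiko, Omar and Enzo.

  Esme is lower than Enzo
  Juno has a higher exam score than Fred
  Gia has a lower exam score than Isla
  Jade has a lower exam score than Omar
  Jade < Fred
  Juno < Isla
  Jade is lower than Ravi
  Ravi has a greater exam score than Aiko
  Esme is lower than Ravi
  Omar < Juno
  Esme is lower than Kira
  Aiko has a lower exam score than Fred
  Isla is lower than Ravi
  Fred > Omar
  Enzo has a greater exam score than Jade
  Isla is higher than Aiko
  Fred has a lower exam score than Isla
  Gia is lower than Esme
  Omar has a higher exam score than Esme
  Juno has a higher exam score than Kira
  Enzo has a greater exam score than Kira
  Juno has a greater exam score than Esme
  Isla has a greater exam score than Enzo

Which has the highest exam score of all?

Ravi

Chaining downward from Ravi: directly below it, Esme, Jade, Aiko, Isla; then Gia, Enzo, Fred, Juno; then Kira, Omar.
That covers every other element, and nothing is given above Ravi, so Ravi is the highest exam score.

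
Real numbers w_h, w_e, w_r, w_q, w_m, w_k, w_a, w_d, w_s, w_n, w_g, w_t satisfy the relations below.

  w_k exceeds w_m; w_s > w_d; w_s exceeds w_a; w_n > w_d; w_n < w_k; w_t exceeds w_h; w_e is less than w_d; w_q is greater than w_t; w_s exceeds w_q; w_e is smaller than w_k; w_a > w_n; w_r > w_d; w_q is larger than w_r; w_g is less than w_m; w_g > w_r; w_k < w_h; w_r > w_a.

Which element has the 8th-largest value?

The consecutive relations fix a unique order: w_e < w_d < w_n < w_a < w_r < w_g < w_m < w_k < w_h < w_t < w_q < w_s.
The 8th largest is w_r.

w_r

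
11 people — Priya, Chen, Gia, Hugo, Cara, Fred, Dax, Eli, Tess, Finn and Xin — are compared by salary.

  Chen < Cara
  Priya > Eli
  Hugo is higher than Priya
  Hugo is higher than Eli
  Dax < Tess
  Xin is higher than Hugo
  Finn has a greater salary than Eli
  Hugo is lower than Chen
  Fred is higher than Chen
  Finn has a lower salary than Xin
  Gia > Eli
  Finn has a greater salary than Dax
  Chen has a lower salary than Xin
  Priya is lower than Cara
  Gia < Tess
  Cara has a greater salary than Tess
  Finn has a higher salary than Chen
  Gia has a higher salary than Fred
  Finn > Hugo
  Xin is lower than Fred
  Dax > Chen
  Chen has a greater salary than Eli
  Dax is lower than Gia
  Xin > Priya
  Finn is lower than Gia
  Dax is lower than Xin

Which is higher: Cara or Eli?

Eli < Priya and Priya < Hugo give Eli < Hugo.
With Hugo < Chen: Eli < Priya < Hugo < Chen.
Then Chen < Dax extends the chain to Dax.
Then Dax < Finn extends the chain to Finn.
Then Finn < Xin extends the chain to Xin.
Then Xin < Fred extends the chain to Fred.
With Fred < Gia: Eli < Priya < Hugo < Chen < Dax < Finn < Xin < Fred < Gia.
Then Gia < Tess extends the chain to Tess.
With Tess < Cara: Eli < Priya < Hugo < Chen < Dax < Finn < Xin < Fred < Gia < Tess < Cara.
So Eli < Cara; Cara is the higher of the two.

Cara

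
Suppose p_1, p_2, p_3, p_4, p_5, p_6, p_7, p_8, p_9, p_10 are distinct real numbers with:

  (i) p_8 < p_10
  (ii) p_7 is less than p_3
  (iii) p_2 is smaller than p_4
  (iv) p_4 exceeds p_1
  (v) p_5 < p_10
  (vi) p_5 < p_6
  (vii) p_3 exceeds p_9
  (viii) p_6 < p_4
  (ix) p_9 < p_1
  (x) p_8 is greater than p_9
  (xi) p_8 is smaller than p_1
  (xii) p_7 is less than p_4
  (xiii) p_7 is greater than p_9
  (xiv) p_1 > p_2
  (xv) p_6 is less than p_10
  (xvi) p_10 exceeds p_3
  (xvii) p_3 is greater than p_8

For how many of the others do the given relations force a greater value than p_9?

From p_9 the given relations immediately reach p_7, p_8, p_3, p_1.
From those, p_4, p_10 — 6 in total.
Nothing else is reachable above p_9; 6 in all.

6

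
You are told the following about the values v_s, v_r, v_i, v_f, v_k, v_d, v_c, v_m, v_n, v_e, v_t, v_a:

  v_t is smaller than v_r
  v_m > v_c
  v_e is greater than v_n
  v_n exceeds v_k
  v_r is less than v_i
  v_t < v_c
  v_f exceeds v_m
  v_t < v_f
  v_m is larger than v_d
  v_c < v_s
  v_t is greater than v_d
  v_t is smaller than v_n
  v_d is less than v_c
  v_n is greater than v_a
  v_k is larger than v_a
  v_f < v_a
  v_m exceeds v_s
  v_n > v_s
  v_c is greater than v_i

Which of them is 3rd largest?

v_k

Chaining the given pairs: v_d < v_t < v_r < v_i < v_c < v_s < v_m < v_f < v_a < v_k < v_n < v_e.
Counting 3 from the largest end gives v_k.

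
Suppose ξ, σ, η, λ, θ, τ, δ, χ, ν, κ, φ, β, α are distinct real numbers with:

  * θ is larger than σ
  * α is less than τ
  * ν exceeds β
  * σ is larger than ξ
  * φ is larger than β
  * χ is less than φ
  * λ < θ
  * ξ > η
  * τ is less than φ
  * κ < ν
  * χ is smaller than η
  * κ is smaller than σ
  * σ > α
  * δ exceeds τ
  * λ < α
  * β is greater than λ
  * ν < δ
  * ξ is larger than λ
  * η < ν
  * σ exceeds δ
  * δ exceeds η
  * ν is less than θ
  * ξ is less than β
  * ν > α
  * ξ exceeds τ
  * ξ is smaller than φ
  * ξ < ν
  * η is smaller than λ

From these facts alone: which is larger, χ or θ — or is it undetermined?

χ < η < λ < α < τ < ξ < β < ν < δ < σ < θ, by transitivity through η, λ, α, τ, ξ, β, ν, δ, σ.
So θ is larger.

θ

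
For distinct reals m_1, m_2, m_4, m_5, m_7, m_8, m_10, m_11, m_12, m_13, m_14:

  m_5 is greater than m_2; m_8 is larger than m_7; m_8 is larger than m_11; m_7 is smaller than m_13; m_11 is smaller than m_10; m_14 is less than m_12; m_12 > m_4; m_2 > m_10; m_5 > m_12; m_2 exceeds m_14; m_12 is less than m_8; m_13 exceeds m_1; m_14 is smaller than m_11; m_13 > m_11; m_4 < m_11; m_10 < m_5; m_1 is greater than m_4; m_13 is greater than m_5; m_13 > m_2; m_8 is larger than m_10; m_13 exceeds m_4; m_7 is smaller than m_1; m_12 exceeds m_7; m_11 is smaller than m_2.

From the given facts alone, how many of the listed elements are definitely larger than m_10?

4

Directly above m_10: m_2, m_5, m_8.
One step further: m_13 (4 so far).
Nothing else is reachable above m_10; 4 in all.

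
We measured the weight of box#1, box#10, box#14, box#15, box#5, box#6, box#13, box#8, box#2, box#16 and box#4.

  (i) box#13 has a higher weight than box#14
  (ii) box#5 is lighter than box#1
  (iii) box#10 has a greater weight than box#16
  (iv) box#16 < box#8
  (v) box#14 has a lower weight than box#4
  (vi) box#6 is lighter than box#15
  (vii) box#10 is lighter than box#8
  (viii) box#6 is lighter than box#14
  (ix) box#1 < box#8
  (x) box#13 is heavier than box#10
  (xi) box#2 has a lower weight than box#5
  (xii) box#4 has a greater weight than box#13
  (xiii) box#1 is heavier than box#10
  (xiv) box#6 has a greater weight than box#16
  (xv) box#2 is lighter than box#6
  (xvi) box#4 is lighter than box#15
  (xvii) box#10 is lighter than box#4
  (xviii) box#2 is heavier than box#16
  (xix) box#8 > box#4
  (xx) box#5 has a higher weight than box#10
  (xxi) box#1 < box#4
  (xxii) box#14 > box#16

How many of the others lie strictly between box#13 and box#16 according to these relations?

4

Chaining upward from box#16 reaches: box#2, box#10, box#6, box#14, box#5, box#1, box#4, box#8, box#15.
Chaining downward from box#13 reaches: box#2, box#10, box#6, box#14.
Strictly between box#16 and box#13 are those in both lists: box#2, box#10, box#6, box#14 — 4 elements.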